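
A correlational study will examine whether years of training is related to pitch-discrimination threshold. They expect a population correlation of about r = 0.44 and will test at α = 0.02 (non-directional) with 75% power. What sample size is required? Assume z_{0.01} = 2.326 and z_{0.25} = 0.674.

Fisher's z: C = ½·ln((1+r)/(1−r)) = ½·ln(2.5714) = 0.4722.
n = ((z_{α/2} + z_β)/C)² + 3.
(2.326 + 0.674) / 0.4722 = 3.000 / 0.4722 = 6.353.
n = 6.353² + 3 = 40.36 + 3 = 43.4.
Round up.

n = 44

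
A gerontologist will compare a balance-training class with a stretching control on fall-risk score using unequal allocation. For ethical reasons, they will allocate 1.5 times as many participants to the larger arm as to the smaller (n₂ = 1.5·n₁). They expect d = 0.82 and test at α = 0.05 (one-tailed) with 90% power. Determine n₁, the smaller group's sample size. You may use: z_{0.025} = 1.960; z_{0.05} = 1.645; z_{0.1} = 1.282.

With allocation ratio k = n₂/n₁ = 1.5, Var(x̄₁−x̄₂) = σ²(1/n₁ + 1/(k·n₁)) = σ²·(k+1)/(k·n₁).
So n₁ = (1 + 1/k)·((z_{α} + z_β)/d)² = 1.667 × (2.927/0.82)².
n₁ = 1.667 × 12.74 = 21.2.
Round up: n₁ = 22, giving n₂ = 1.5 × 22 = 33.

n₁ = 22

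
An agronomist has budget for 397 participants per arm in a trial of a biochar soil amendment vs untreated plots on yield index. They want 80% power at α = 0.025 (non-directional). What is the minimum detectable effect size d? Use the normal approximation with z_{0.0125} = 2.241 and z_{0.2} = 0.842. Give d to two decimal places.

d_min ≈ 0.22

For two independent groups of n = 397 each: d_min = (z_{α/2} + z_β)·√(2/n).
z-sum = 2.241 + 0.842 = 3.083.
d_min = 3.083 × √(2/397) = 3.083 × 0.0710 = 0.219.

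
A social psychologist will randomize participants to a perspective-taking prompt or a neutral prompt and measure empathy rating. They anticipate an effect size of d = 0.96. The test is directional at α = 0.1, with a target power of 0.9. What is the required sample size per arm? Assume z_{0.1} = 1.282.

For two independent groups with equal n: n = 2·((z_{α} + z_β) / d)².
z_{α} + z_β = 1.282 + 1.282 = 2.564.
n = 2 × (2.564 / 0.96)² = 2 × 2.671² = 2 × 7.13 = 14.3.
Round up to the next whole participant.

n = 15 per group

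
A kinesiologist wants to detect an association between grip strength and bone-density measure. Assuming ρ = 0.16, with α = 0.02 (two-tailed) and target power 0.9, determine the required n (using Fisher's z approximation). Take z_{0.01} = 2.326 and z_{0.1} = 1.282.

n = 503

Fisher's z: C = ½·ln((1+r)/(1−r)) = ½·ln(1.3810) = 0.1614.
n = ((z_{α/2} + z_β)/C)² + 3.
(2.326 + 1.282) / 0.1614 = 3.608 / 0.1614 = 22.354.
n = 22.354² + 3 = 499.72 + 3 = 502.7.
Round up.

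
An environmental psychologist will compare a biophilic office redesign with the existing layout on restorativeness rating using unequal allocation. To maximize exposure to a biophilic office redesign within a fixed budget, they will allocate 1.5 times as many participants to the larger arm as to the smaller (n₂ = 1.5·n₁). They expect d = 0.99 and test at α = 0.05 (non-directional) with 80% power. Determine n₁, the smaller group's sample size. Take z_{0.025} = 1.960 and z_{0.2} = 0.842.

n₁ = 14

With allocation ratio k = n₂/n₁ = 1.5, Var(x̄₁−x̄₂) = σ²(1/n₁ + 1/(k·n₁)) = σ²·(k+1)/(k·n₁).
So n₁ = (1 + 1/k)·((z_{α/2} + z_β)/d)² = 1.667 × (2.802/0.99)².
n₁ = 1.667 × 8.01 = 13.4.
Round up: n₁ = 14, giving n₂ = 1.5 × 14 = 21.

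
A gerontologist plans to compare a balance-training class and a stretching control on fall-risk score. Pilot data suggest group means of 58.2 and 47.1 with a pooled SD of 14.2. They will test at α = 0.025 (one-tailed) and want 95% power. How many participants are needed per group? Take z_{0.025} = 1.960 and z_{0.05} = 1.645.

n = 43 per group

Cohen's d = |M₁ − M₂| / SD_pooled = |58.2 − 47.1| / 14.2 = 11.1 / 14.2 = 0.782.
For two independent groups with equal n: n = 2·((z_{α} + z_β) / d)².
z_{α} + z_β = 1.960 + 1.645 = 3.605.
n = 2 × (3.605 / 0.782)² = 2 × 4.610² = 2 × 21.25 = 42.5.
Round up to the next whole participant.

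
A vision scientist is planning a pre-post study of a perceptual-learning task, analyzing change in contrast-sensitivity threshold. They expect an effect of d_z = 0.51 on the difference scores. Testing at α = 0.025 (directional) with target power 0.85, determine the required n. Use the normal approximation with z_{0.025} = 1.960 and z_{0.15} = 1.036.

For a paired (one-sample on differences) test: n = ((z_{α} + z_β) / d)².
z_{α} + z_β = 1.960 + 1.036 = 2.996.
n = (2.996 / 0.51)² = 5.875² = 34.51.
Round up.

n = 35 pairs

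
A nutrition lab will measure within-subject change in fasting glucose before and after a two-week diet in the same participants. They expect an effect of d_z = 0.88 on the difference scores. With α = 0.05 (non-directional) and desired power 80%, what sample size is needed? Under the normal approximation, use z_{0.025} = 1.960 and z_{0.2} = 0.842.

n = 11 pairs

For a paired (one-sample on differences) test: n = ((z_{α/2} + z_β) / d)².
z_{α/2} + z_β = 1.960 + 0.842 = 2.802.
n = (2.802 / 0.88)² = 3.184² = 10.14.
Round up.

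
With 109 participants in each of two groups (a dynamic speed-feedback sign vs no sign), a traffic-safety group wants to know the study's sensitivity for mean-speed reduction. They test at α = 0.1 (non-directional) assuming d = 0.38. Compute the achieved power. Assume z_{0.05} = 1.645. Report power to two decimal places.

power ≈ 0.88

For two equal groups, power = Φ(d·√(n/2) − z_{α/2}).
d·√(n/2) = 0.38 × √(109/2) = 0.38 × 7.382 = 2.805.
z_β = 2.805 − 1.645 = 1.160.
Power = Φ(1.160) = 0.877.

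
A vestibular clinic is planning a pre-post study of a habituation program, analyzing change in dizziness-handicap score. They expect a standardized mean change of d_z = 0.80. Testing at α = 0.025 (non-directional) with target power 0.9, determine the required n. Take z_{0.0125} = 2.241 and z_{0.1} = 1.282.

For a paired (one-sample on differences) test: n = ((z_{α/2} + z_β) / d)².
z_{α/2} + z_β = 2.241 + 1.282 = 3.523.
n = (3.523 / 0.80)² = 4.404² = 19.39.
Round up.

n = 20 pairs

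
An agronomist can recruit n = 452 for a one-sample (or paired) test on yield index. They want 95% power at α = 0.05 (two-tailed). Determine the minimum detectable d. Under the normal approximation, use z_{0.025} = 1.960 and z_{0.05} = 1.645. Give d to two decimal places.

d_min ≈ 0.17

For a single sample (or paired design) of n = 452: d_min = (z_{α/2} + z_β)/√n.
z-sum = 1.960 + 1.645 = 3.605.
d_min = 3.605 / √452 = 3.605 / 21.260 = 0.170.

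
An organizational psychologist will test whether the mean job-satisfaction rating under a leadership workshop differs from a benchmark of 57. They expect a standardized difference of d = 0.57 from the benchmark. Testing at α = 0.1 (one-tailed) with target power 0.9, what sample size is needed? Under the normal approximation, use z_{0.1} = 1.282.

For a one-sample test: n = ((z_{α} + z_β) / d)².
z_{α} + z_β = 1.282 + 1.282 = 2.564.
n = (2.564 / 0.57)² = 4.498² = 20.23.
Round up.

n = 21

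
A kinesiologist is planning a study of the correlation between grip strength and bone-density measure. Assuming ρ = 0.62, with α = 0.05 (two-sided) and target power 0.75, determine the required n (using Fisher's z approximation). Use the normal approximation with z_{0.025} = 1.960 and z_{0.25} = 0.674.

n = 17

Fisher's z: C = ½·ln((1+r)/(1−r)) = ½·ln(4.2632) = 0.7250.
n = ((z_{α/2} + z_β)/C)² + 3.
(1.960 + 0.674) / 0.7250 = 2.634 / 0.7250 = 3.633.
n = 3.633² + 3 = 13.20 + 3 = 16.2.
Round up.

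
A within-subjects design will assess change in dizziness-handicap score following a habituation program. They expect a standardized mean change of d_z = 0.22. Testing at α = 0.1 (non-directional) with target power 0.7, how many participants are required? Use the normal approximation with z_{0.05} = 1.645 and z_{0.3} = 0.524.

For a paired (one-sample on differences) test: n = ((z_{α/2} + z_β) / d)².
z_{α/2} + z_β = 1.645 + 0.524 = 2.169.
n = (2.169 / 0.22)² = 9.859² = 97.20.
Round up.

n = 98 pairs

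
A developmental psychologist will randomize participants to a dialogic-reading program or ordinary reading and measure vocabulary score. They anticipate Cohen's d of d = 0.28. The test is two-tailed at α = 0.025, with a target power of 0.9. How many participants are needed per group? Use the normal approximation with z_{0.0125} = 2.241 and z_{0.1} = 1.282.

For two independent groups with equal n: n = 2·((z_{α/2} + z_β) / d)².
z_{α/2} + z_β = 2.241 + 1.282 = 3.523.
n = 2 × (3.523 / 0.28)² = 2 × 12.582² = 2 × 158.31 = 316.6.
Round up to the next whole participant.

n = 317 per group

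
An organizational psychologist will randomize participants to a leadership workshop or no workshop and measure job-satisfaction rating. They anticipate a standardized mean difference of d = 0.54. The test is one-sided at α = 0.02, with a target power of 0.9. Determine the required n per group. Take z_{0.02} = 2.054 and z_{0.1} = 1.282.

n = 77 per group

For two independent groups with equal n: n = 2·((z_{α} + z_β) / d)².
z_{α} + z_β = 2.054 + 1.282 = 3.336.
n = 2 × (3.336 / 0.54)² = 2 × 6.178² = 2 × 38.16 = 76.3.
Round up to the next whole participant.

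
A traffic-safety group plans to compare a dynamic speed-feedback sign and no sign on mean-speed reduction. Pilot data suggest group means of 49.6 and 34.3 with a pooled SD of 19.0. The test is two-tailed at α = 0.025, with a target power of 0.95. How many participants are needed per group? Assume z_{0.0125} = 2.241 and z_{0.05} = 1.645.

Cohen's d = |M₁ − M₂| / SD_pooled = |49.6 − 34.3| / 19.0 = 15.3 / 19.0 = 0.805.
For two independent groups with equal n: n = 2·((z_{α/2} + z_β) / d)².
z_{α/2} + z_β = 2.241 + 1.645 = 3.886.
n = 2 × (3.886 / 0.805)² = 2 × 4.827² = 2 × 23.30 = 46.6.
Round up to the next whole participant.

n = 47 per group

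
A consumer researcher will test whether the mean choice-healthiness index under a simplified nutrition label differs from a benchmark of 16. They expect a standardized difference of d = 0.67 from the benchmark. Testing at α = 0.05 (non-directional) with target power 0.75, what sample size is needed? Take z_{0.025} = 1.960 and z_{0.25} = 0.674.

n = 16

For a one-sample test: n = ((z_{α/2} + z_β) / d)².
z_{α/2} + z_β = 1.960 + 0.674 = 2.634.
n = (2.634 / 0.67)² = 3.931² = 15.46.
Round up.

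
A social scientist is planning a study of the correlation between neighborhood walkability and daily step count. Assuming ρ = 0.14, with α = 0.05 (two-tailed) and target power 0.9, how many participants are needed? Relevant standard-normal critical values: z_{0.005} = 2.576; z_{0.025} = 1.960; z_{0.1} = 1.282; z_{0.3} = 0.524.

n = 533

Fisher's z: C = ½·ln((1+r)/(1−r)) = ½·ln(1.3256) = 0.1409.
n = ((z_{α/2} + z_β)/C)² + 3.
(1.960 + 1.282) / 0.1409 = 3.242 / 0.1409 = 23.009.
n = 23.009² + 3 = 529.42 + 3 = 532.4.
Round up.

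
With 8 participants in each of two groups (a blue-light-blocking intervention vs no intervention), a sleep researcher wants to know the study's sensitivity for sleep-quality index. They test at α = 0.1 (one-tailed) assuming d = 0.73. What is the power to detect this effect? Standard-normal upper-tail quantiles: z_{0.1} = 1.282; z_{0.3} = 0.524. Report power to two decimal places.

power ≈ 0.57

For two equal groups, power = Φ(d·√(n/2) − z_{α}).
d·√(n/2) = 0.73 × √(8/2) = 0.73 × 2.000 = 1.460.
z_β = 1.460 − 1.282 = 0.178.
Power = Φ(0.178) = 0.571.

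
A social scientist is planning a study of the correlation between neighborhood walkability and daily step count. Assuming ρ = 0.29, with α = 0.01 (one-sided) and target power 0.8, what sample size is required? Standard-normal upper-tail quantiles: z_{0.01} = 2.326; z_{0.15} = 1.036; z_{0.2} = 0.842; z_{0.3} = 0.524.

n = 116

Fisher's z: C = ½·ln((1+r)/(1−r)) = ½·ln(1.8169) = 0.2986.
n = ((z_{α} + z_β)/C)² + 3.
(2.326 + 0.842) / 0.2986 = 3.168 / 0.2986 = 10.610.
n = 10.610² + 3 = 112.56 + 3 = 115.6.
Round up.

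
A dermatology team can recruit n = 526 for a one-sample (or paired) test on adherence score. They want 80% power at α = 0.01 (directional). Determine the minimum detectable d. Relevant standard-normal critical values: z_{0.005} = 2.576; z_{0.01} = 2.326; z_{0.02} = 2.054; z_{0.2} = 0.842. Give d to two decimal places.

d_min ≈ 0.14

For a single sample (or paired design) of n = 526: d_min = (z_{α} + z_β)/√n.
z-sum = 2.326 + 0.842 = 3.168.
d_min = 3.168 / √526 = 3.168 / 22.935 = 0.138.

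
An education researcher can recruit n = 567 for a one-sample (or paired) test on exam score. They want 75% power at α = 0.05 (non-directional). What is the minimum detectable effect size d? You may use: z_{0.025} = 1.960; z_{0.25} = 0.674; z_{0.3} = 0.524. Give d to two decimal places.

For a single sample (or paired design) of n = 567: d_min = (z_{α/2} + z_β)/√n.
z-sum = 1.960 + 0.674 = 2.634.
d_min = 2.634 / √567 = 2.634 / 23.812 = 0.111.

d_min ≈ 0.11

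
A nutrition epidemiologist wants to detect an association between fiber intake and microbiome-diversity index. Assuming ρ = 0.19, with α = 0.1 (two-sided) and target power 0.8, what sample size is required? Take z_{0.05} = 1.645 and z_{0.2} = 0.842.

n = 171

Fisher's z: C = ½·ln((1+r)/(1−r)) = ½·ln(1.4691) = 0.1923.
n = ((z_{α/2} + z_β)/C)² + 3.
(1.645 + 0.842) / 0.1923 = 2.487 / 0.1923 = 12.933.
n = 12.933² + 3 = 167.26 + 3 = 170.3.
Round up.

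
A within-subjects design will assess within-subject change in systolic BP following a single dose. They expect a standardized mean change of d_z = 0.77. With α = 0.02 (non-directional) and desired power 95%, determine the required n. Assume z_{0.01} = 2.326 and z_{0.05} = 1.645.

n = 27 pairs

For a paired (one-sample on differences) test: n = ((z_{α/2} + z_β) / d)².
z_{α/2} + z_β = 2.326 + 1.645 = 3.971.
n = (3.971 / 0.77)² = 5.157² = 26.60.
Round up.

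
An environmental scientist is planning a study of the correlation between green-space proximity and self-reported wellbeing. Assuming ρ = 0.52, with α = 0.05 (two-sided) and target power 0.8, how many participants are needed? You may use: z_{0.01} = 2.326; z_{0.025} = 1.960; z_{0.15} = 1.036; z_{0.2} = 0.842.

Fisher's z: C = ½·ln((1+r)/(1−r)) = ½·ln(3.1667) = 0.5763.
n = ((z_{α/2} + z_β)/C)² + 3.
(1.960 + 0.842) / 0.5763 = 2.802 / 0.5763 = 4.862.
n = 4.862² + 3 = 23.64 + 3 = 26.6.
Round up.

n = 27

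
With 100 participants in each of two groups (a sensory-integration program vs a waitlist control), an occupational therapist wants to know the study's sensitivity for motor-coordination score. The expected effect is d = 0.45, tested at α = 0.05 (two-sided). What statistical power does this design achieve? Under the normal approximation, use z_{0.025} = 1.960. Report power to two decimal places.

power ≈ 0.89

For two equal groups, power = Φ(d·√(n/2) − z_{α/2}).
d·√(n/2) = 0.45 × √(100/2) = 0.45 × 7.071 = 3.182.
z_β = 3.182 − 1.960 = 1.222.
Power = Φ(1.222) = 0.889.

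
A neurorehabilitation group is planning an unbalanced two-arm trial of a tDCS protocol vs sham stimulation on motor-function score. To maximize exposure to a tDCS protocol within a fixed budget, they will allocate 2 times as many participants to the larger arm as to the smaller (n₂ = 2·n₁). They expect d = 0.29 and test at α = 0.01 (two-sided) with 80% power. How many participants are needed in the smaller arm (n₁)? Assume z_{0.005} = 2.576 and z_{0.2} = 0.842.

n₁ = 209

With allocation ratio k = n₂/n₁ = 2, Var(x̄₁−x̄₂) = σ²(1/n₁ + 1/(k·n₁)) = σ²·(k+1)/(k·n₁).
So n₁ = (1 + 1/k)·((z_{α/2} + z_β)/d)² = 1.500 × (3.418/0.29)².
n₁ = 1.500 × 138.91 = 208.4.
Round up: n₁ = 209, giving n₂ = 2 × 209 = 418.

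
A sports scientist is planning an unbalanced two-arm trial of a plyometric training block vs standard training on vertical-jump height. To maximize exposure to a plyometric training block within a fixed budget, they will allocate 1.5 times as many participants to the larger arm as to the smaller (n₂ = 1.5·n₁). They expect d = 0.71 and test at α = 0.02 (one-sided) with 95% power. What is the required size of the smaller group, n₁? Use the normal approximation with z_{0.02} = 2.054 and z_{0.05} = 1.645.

n₁ = 46

With allocation ratio k = n₂/n₁ = 1.5, Var(x̄₁−x̄₂) = σ²(1/n₁ + 1/(k·n₁)) = σ²·(k+1)/(k·n₁).
So n₁ = (1 + 1/k)·((z_{α} + z_β)/d)² = 1.667 × (3.699/0.71)².
n₁ = 1.667 × 27.14 = 45.2.
Round up: n₁ = 46, giving n₂ = 1.5 × 46 = 69.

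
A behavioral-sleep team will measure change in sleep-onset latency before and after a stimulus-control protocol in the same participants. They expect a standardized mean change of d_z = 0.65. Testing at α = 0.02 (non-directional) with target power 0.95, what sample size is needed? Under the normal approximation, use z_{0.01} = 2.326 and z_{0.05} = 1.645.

n = 38 pairs

For a paired (one-sample on differences) test: n = ((z_{α/2} + z_β) / d)².
z_{α/2} + z_β = 2.326 + 1.645 = 3.971.
n = (3.971 / 0.65)² = 6.109² = 37.32.
Round up.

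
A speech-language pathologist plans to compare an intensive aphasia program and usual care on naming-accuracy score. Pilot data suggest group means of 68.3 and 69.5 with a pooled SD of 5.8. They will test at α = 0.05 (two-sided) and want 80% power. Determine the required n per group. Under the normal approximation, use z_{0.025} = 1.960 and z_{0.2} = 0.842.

n = 367 per group

Cohen's d = |M₁ − M₂| / SD_pooled = |68.3 − 69.5| / 5.8 = 1.2 / 5.8 = 0.207.
For two independent groups with equal n: n = 2·((z_{α/2} + z_β) / d)².
z_{α/2} + z_β = 1.960 + 0.842 = 2.802.
n = 2 × (2.802 / 0.207)² = 2 × 13.536² = 2 × 183.23 = 366.5.
Round up to the next whole participant.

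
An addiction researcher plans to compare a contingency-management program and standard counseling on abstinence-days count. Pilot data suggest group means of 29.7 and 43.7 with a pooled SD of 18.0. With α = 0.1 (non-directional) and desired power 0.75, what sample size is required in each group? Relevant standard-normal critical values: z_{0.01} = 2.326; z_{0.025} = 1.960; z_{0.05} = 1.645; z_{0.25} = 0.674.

Cohen's d = |M₁ − M₂| / SD_pooled = |29.7 − 43.7| / 18.0 = 14.0 / 18.0 = 0.778.
For two independent groups with equal n: n = 2·((z_{α/2} + z_β) / d)².
z_{α/2} + z_β = 1.645 + 0.674 = 2.319.
n = 2 × (2.319 / 0.778)² = 2 × 2.981² = 2 × 8.88 = 17.8.
Round up to the next whole participant.

n = 18 per group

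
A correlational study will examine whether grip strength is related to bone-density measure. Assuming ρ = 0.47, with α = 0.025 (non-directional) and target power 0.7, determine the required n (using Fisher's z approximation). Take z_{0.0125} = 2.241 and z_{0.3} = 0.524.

Fisher's z: C = ½·ln((1+r)/(1−r)) = ½·ln(2.7736) = 0.5101.
n = ((z_{α/2} + z_β)/C)² + 3.
(2.241 + 0.524) / 0.5101 = 2.765 / 0.5101 = 5.421.
n = 5.421² + 3 = 29.38 + 3 = 32.4.
Round up.

n = 33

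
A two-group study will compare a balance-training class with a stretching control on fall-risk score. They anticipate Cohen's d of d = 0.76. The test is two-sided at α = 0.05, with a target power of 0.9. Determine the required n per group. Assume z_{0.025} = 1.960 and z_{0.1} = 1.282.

For two independent groups with equal n: n = 2·((z_{α/2} + z_β) / d)².
z_{α/2} + z_β = 1.960 + 1.282 = 3.242.
n = 2 × (3.242 / 0.76)² = 2 × 4.266² = 2 × 18.20 = 36.4.
Round up to the next whole participant.

n = 37 per group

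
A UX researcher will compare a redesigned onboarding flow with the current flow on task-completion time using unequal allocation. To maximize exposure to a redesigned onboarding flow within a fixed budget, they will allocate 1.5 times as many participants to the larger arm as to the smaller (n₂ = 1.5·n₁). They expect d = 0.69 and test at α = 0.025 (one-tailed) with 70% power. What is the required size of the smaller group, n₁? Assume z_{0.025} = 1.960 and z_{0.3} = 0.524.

With allocation ratio k = n₂/n₁ = 1.5, Var(x̄₁−x̄₂) = σ²(1/n₁ + 1/(k·n₁)) = σ²·(k+1)/(k·n₁).
So n₁ = (1 + 1/k)·((z_{α} + z_β)/d)² = 1.667 × (2.484/0.69)².
n₁ = 1.667 × 12.96 = 21.6.
Round up: n₁ = 22, giving n₂ = 1.5 × 22 = 33.

n₁ = 22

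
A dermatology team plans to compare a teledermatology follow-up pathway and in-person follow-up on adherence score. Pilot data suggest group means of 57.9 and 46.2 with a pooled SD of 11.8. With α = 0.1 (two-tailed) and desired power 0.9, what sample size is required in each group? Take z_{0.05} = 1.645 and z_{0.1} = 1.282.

Cohen's d = |M₁ − M₂| / SD_pooled = |57.9 − 46.2| / 11.8 = 11.7 / 11.8 = 0.992.
For two independent groups with equal n: n = 2·((z_{α/2} + z_β) / d)².
z_{α/2} + z_β = 1.645 + 1.282 = 2.927.
n = 2 × (2.927 / 0.992)² = 2 × 2.951² = 2 × 8.71 = 17.4.
Round up to the next whole participant.

n = 18 per group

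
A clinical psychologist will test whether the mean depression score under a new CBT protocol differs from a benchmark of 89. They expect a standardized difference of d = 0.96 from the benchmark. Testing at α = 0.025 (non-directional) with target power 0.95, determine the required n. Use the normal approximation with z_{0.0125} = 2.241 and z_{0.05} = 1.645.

n = 17

For a one-sample test: n = ((z_{α/2} + z_β) / d)².
z_{α/2} + z_β = 2.241 + 1.645 = 3.886.
n = (3.886 / 0.96)² = 4.048² = 16.39.
Round up.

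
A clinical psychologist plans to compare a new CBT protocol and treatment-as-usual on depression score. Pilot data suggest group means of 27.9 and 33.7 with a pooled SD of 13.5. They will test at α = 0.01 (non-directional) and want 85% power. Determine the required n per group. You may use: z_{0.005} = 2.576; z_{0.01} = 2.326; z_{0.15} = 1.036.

n = 142 per group

Cohen's d = |M₁ − M₂| / SD_pooled = |27.9 − 33.7| / 13.5 = 5.8 / 13.5 = 0.430.
For two independent groups with equal n: n = 2·((z_{α/2} + z_β) / d)².
z_{α/2} + z_β = 2.576 + 1.036 = 3.612.
n = 2 × (3.612 / 0.430)² = 2 × 8.400² = 2 × 70.56 = 141.1.
Round up to the next whole participant.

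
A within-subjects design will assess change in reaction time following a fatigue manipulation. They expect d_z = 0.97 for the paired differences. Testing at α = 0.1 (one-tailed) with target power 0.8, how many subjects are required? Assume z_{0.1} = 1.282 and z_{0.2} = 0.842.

For a paired (one-sample on differences) test: n = ((z_{α} + z_β) / d)².
z_{α} + z_β = 1.282 + 0.842 = 2.124.
n = (2.124 / 0.97)² = 2.190² = 4.79.
Round up.

n = 5 pairs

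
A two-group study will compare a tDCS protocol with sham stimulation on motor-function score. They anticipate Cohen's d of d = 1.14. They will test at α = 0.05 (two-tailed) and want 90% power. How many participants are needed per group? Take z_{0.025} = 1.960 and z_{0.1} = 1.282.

For two independent groups with equal n: n = 2·((z_{α/2} + z_β) / d)².
z_{α/2} + z_β = 1.960 + 1.282 = 3.242.
n = 2 × (3.242 / 1.14)² = 2 × 2.844² = 2 × 8.09 = 16.2.
Round up to the next whole participant.

n = 17 per group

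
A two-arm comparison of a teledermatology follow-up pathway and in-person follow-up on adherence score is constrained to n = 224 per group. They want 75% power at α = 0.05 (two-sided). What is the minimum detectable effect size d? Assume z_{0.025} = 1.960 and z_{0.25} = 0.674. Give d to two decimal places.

For two independent groups of n = 224 each: d_min = (z_{α/2} + z_β)·√(2/n).
z-sum = 1.960 + 0.674 = 2.634.
d_min = 2.634 × √(2/224) = 2.634 × 0.0945 = 0.249.

d_min ≈ 0.25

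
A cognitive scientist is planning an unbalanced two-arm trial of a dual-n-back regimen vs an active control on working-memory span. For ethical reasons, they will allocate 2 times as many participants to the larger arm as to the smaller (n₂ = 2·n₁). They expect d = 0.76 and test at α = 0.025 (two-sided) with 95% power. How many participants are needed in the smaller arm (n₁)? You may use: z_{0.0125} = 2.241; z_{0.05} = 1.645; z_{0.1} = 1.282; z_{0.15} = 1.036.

With allocation ratio k = n₂/n₁ = 2, Var(x̄₁−x̄₂) = σ²(1/n₁ + 1/(k·n₁)) = σ²·(k+1)/(k·n₁).
So n₁ = (1 + 1/k)·((z_{α/2} + z_β)/d)² = 1.500 × (3.886/0.76)².
n₁ = 1.500 × 26.14 = 39.2.
Round up: n₁ = 40, giving n₂ = 2 × 40 = 80.

n₁ = 40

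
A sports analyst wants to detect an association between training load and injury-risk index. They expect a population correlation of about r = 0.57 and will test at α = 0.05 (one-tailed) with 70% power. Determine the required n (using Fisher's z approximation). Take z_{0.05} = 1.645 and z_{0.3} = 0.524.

Fisher's z: C = ½·ln((1+r)/(1−r)) = ½·ln(3.6512) = 0.6475.
n = ((z_{α} + z_β)/C)² + 3.
(1.645 + 0.524) / 0.6475 = 2.169 / 0.6475 = 3.350.
n = 3.350² + 3 = 11.22 + 3 = 14.2.
Round up.

n = 15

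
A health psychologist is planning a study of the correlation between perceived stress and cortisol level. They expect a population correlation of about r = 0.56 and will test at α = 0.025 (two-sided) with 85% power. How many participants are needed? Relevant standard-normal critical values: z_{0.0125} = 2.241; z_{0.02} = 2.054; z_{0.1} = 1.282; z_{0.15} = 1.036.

Fisher's z: C = ½·ln((1+r)/(1−r)) = ½·ln(3.5455) = 0.6328.
n = ((z_{α/2} + z_β)/C)² + 3.
(2.241 + 1.036) / 0.6328 = 3.277 / 0.6328 = 5.179.
n = 5.179² + 3 = 26.82 + 3 = 29.8.
Round up.

n = 30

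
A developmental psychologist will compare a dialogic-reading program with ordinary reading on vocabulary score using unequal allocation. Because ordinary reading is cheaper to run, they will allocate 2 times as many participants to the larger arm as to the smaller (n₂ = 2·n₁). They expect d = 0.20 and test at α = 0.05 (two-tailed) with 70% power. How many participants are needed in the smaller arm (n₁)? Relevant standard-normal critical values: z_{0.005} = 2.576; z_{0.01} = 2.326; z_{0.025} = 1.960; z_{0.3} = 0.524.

With allocation ratio k = n₂/n₁ = 2, Var(x̄₁−x̄₂) = σ²(1/n₁ + 1/(k·n₁)) = σ²·(k+1)/(k·n₁).
So n₁ = (1 + 1/k)·((z_{α/2} + z_β)/d)² = 1.500 × (2.484/0.20)².
n₁ = 1.500 × 154.26 = 231.4.
Round up: n₁ = 232, giving n₂ = 2 × 232 = 464.

n₁ = 232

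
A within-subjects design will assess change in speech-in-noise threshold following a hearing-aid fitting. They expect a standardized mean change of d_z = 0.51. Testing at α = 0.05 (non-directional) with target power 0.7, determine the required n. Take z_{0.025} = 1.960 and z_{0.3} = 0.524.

For a paired (one-sample on differences) test: n = ((z_{α/2} + z_β) / d)².
z_{α/2} + z_β = 1.960 + 0.524 = 2.484.
n = (2.484 / 0.51)² = 4.871² = 23.72.
Round up.

n = 24 pairs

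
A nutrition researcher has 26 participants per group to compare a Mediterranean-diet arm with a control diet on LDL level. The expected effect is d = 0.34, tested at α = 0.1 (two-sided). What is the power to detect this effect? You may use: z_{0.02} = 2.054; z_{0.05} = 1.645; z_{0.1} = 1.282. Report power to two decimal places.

For two equal groups, power = Φ(d·√(n/2) − z_{α/2}).
d·√(n/2) = 0.34 × √(26/2) = 0.34 × 3.606 = 1.226.
z_β = 1.226 − 1.645 = -0.419.
Power = Φ(-0.419) = 0.338.

power ≈ 0.34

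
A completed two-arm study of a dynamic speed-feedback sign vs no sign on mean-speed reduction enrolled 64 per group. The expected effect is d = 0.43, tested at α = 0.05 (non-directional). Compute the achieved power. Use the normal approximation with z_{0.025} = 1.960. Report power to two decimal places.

power ≈ 0.68

For two equal groups, power = Φ(d·√(n/2) − z_{α/2}).
d·√(n/2) = 0.43 × √(64/2) = 0.43 × 5.657 = 2.432.
z_β = 2.432 − 1.960 = 0.472.
Power = Φ(0.472) = 0.682.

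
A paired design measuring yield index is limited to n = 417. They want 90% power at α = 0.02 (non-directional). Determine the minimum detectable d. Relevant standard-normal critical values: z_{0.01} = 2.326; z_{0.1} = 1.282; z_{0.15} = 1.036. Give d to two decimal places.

For a single sample (or paired design) of n = 417: d_min = (z_{α/2} + z_β)/√n.
z-sum = 2.326 + 1.282 = 3.608.
d_min = 3.608 / √417 = 3.608 / 20.421 = 0.177.

d_min ≈ 0.18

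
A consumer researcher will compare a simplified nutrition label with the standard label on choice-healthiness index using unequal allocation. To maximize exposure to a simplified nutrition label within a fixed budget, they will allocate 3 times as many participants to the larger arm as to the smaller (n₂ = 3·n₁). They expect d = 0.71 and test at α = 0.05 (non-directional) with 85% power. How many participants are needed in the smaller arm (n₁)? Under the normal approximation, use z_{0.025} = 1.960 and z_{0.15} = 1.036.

With allocation ratio k = n₂/n₁ = 3, Var(x̄₁−x̄₂) = σ²(1/n₁ + 1/(k·n₁)) = σ²·(k+1)/(k·n₁).
So n₁ = (1 + 1/k)·((z_{α/2} + z_β)/d)² = 1.333 × (2.996/0.71)².
n₁ = 1.333 × 17.81 = 23.7.
Round up: n₁ = 24, giving n₂ = 3 × 24 = 72.

n₁ = 24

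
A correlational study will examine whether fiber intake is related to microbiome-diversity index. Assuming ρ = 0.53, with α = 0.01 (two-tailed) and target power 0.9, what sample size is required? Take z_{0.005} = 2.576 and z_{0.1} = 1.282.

Fisher's z: C = ½·ln((1+r)/(1−r)) = ½·ln(3.2553) = 0.5901.
n = ((z_{α/2} + z_β)/C)² + 3.
(2.576 + 1.282) / 0.5901 = 3.858 / 0.5901 = 6.538.
n = 6.538² + 3 = 42.74 + 3 = 45.7.
Round up.

n = 46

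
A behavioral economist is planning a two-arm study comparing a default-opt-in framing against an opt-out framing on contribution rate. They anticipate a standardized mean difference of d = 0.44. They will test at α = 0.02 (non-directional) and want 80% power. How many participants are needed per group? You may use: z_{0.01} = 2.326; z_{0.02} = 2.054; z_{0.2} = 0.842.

For two independent groups with equal n: n = 2·((z_{α/2} + z_β) / d)².
z_{α/2} + z_β = 2.326 + 0.842 = 3.168.
n = 2 × (3.168 / 0.44)² = 2 × 7.200² = 2 × 51.84 = 103.7.
Round up to the next whole participant.

n = 104 per group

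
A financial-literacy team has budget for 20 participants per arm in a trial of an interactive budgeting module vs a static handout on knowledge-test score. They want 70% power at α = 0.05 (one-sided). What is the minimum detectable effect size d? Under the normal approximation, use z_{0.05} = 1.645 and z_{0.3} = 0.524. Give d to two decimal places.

d_min ≈ 0.69

For two independent groups of n = 20 each: d_min = (z_{α} + z_β)·√(2/n).
z-sum = 1.645 + 0.524 = 2.169.
d_min = 2.169 × √(2/20) = 2.169 × 0.3162 = 0.686.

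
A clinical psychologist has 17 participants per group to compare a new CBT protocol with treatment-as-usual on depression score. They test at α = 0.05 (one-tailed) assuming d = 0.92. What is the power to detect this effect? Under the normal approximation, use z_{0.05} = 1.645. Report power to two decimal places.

power ≈ 0.85

For two equal groups, power = Φ(d·√(n/2) − z_{α}).
d·√(n/2) = 0.92 × √(17/2) = 0.92 × 2.915 = 2.682.
z_β = 2.682 − 1.645 = 1.037.
Power = Φ(1.037) = 0.850.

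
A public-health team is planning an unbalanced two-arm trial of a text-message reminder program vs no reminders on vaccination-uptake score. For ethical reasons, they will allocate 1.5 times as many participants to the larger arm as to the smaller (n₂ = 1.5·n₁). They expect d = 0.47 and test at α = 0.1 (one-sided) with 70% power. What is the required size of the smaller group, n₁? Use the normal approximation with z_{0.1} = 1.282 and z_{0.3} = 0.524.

n₁ = 25

With allocation ratio k = n₂/n₁ = 1.5, Var(x̄₁−x̄₂) = σ²(1/n₁ + 1/(k·n₁)) = σ²·(k+1)/(k·n₁).
So n₁ = (1 + 1/k)·((z_{α} + z_β)/d)² = 1.667 × (1.806/0.47)².
n₁ = 1.667 × 14.77 = 24.6.
Round up: n₁ = 25, giving n₂ = ⌈1.5 × 25⌉ = ⌈37.5⌉ = 38.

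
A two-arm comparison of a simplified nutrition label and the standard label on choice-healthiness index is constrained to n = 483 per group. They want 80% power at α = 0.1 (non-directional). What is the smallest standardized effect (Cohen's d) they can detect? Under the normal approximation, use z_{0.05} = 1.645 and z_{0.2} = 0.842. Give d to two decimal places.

d_min ≈ 0.16

For two independent groups of n = 483 each: d_min = (z_{α/2} + z_β)·√(2/n).
z-sum = 1.645 + 0.842 = 2.487.
d_min = 2.487 × √(2/483) = 2.487 × 0.0643 = 0.160.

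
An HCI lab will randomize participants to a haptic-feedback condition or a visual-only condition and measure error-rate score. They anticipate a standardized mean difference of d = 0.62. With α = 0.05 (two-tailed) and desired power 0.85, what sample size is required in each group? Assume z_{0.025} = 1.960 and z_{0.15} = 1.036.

For two independent groups with equal n: n = 2·((z_{α/2} + z_β) / d)².
z_{α/2} + z_β = 1.960 + 1.036 = 2.996.
n = 2 × (2.996 / 0.62)² = 2 × 4.832² = 2 × 23.35 = 46.7.
Round up to the next whole participant.

n = 47 per group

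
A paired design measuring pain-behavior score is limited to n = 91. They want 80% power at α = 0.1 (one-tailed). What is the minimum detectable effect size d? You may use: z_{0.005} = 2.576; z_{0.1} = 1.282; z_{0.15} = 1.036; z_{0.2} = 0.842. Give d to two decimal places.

For a single sample (or paired design) of n = 91: d_min = (z_{α} + z_β)/√n.
z-sum = 1.282 + 0.842 = 2.124.
d_min = 2.124 / √91 = 2.124 / 9.539 = 0.223.

d_min ≈ 0.22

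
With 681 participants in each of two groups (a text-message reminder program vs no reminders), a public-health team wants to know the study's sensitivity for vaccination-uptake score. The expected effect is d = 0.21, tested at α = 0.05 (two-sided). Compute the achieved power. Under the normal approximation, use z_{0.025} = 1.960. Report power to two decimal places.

For two equal groups, power = Φ(d·√(n/2) − z_{α/2}).
d·√(n/2) = 0.21 × √(681/2) = 0.21 × 18.453 = 3.875.
z_β = 3.875 − 1.960 = 1.915.
Power = Φ(1.915) = 0.972.

power ≈ 0.97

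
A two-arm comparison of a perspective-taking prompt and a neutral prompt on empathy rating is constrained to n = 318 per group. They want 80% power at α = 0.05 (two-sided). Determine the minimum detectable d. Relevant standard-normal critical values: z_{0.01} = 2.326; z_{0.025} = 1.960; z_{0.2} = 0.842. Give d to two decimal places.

d_min ≈ 0.22

For two independent groups of n = 318 each: d_min = (z_{α/2} + z_β)·√(2/n).
z-sum = 1.960 + 0.842 = 2.802.
d_min = 2.802 × √(2/318) = 2.802 × 0.0793 = 0.222.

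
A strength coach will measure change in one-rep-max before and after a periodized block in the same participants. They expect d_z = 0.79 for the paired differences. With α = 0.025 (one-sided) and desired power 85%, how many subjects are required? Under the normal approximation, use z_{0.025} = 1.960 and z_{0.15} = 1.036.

For a paired (one-sample on differences) test: n = ((z_{α} + z_β) / d)².
z_{α} + z_β = 1.960 + 1.036 = 2.996.
n = (2.996 / 0.79)² = 3.792² = 14.38.
Round up.

n = 15 pairs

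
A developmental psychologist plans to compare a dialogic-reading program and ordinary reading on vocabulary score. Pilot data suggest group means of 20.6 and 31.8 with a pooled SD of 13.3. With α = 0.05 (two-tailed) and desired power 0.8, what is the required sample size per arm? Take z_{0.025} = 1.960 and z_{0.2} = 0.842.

n = 23 per group

Cohen's d = |M₁ − M₂| / SD_pooled = |20.6 − 31.8| / 13.3 = 11.2 / 13.3 = 0.842.
For two independent groups with equal n: n = 2·((z_{α/2} + z_β) / d)².
z_{α/2} + z_β = 1.960 + 0.842 = 2.802.
n = 2 × (2.802 / 0.842)² = 2 × 3.328² = 2 × 11.07 = 22.1.
Round up to the next whole participant.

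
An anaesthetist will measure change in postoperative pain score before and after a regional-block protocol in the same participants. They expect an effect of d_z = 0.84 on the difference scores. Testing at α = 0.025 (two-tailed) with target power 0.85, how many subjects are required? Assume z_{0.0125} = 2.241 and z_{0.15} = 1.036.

For a paired (one-sample on differences) test: n = ((z_{α/2} + z_β) / d)².
z_{α/2} + z_β = 2.241 + 1.036 = 3.277.
n = (3.277 / 0.84)² = 3.901² = 15.22.
Round up.

n = 16 pairs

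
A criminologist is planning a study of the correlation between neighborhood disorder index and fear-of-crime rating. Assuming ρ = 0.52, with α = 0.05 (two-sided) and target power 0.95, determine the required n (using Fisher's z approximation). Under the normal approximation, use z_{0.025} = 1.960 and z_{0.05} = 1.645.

n = 43

Fisher's z: C = ½·ln((1+r)/(1−r)) = ½·ln(3.1667) = 0.5763.
n = ((z_{α/2} + z_β)/C)² + 3.
(1.960 + 1.645) / 0.5763 = 3.605 / 0.5763 = 6.255.
n = 6.255² + 3 = 39.13 + 3 = 42.1.
Round up.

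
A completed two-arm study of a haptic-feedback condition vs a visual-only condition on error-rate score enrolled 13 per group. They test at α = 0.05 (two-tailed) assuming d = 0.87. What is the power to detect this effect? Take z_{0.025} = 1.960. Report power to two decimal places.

power ≈ 0.60

For two equal groups, power = Φ(d·√(n/2) − z_{α/2}).
d·√(n/2) = 0.87 × √(13/2) = 0.87 × 2.550 = 2.218.
z_β = 2.218 − 1.960 = 0.258.
Power = Φ(0.258) = 0.602.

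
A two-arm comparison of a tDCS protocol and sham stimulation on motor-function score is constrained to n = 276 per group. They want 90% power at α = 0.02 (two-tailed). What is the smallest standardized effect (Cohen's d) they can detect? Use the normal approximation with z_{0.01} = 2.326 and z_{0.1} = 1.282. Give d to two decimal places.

For two independent groups of n = 276 each: d_min = (z_{α/2} + z_β)·√(2/n).
z-sum = 2.326 + 1.282 = 3.608.
d_min = 3.608 × √(2/276) = 3.608 × 0.0851 = 0.307.

d_min ≈ 0.31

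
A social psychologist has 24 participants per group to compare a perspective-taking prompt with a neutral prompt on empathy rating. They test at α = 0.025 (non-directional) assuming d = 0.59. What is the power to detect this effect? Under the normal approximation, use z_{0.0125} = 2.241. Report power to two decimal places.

power ≈ 0.42

For two equal groups, power = Φ(d·√(n/2) − z_{α/2}).
d·√(n/2) = 0.59 × √(24/2) = 0.59 × 3.464 = 2.044.
z_β = 2.044 − 2.241 = -0.197.
Power = Φ(-0.197) = 0.422.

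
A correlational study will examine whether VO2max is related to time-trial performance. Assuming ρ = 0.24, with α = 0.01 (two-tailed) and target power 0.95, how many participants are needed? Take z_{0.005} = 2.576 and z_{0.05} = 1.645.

n = 301

Fisher's z: C = ½·ln((1+r)/(1−r)) = ½·ln(1.6316) = 0.2448.
n = ((z_{α/2} + z_β)/C)² + 3.
(2.576 + 1.645) / 0.2448 = 4.221 / 0.2448 = 17.243.
n = 17.243² + 3 = 297.31 + 3 = 300.3.
Round up.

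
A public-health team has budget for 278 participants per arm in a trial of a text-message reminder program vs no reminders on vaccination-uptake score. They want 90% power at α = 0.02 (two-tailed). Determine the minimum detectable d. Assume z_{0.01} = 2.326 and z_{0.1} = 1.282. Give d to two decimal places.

For two independent groups of n = 278 each: d_min = (z_{α/2} + z_β)·√(2/n).
z-sum = 2.326 + 1.282 = 3.608.
d_min = 3.608 × √(2/278) = 3.608 × 0.0848 = 0.306.

d_min ≈ 0.31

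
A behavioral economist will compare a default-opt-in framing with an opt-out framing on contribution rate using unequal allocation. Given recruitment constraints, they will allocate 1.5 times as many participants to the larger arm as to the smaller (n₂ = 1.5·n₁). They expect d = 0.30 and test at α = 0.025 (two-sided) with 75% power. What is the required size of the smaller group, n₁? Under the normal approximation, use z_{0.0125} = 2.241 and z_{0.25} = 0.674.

With allocation ratio k = n₂/n₁ = 1.5, Var(x̄₁−x̄₂) = σ²(1/n₁ + 1/(k·n₁)) = σ²·(k+1)/(k·n₁).
So n₁ = (1 + 1/k)·((z_{α/2} + z_β)/d)² = 1.667 × (2.915/0.30)².
n₁ = 1.667 × 94.41 = 157.4.
Round up: n₁ = 158, giving n₂ = 1.5 × 158 = 237.

n₁ = 158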